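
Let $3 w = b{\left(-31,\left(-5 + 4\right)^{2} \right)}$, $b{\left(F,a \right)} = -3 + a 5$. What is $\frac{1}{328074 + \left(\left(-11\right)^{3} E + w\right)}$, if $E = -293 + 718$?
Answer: $- \frac{3}{712801} \approx -4.2087 \cdot 10^{-6}$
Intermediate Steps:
$b{\left(F,a \right)} = -3 + 5 a$
$E = 425$
$w = \frac{2}{3}$ ($w = \frac{-3 + 5 \left(-5 + 4\right)^{2}}{3} = \frac{-3 + 5 \left(-1\right)^{2}}{3} = \frac{-3 + 5 \cdot 1}{3} = \frac{-3 + 5}{3} = \frac{1}{3} \cdot 2 = \frac{2}{3} \approx 0.66667$)
$\frac{1}{328074 + \left(\left(-11\right)^{3} E + w\right)} = \frac{1}{328074 + \left(\left(-11\right)^{3} \cdot 425 + \frac{2}{3}\right)} = \frac{1}{328074 + \left(\left(-1331\right) 425 + \frac{2}{3}\right)} = \frac{1}{328074 + \left(-565675 + \frac{2}{3}\right)} = \frac{1}{328074 - \frac{1697023}{3}} = \frac{1}{- \frac{712801}{3}} = - \frac{3}{712801}$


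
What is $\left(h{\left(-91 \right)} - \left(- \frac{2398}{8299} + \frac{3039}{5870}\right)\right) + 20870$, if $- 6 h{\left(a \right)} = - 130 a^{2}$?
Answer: $\frac{29271670305547}{146145390} \approx 2.0029 \cdot 10^{5}$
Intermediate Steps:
$h{\left(a \right)} = \frac{65 a^{2}}{3}$ ($h{\left(a \right)} = - \frac{\left(-130\right) a^{2}}{6} = \frac{65 a^{2}}{3}$)
$\left(h{\left(-91 \right)} - \left(- \frac{2398}{8299} + \frac{3039}{5870}\right)\right) + 20870 = \left(\frac{65 \left(-91\right)^{2}}{3} - \left(- \frac{2398}{8299} + \frac{3039}{5870}\right)\right) + 20870 = \left(\frac{65}{3} \cdot 8281 - \frac{11144401}{48715130}\right) + 20870 = \left(\frac{538265}{3} + \left(\frac{2398}{8299} - \frac{3039}{5870}\right)\right) + 20870 = \left(\frac{538265}{3} - \frac{11144401}{48715130}\right) + 20870 = \frac{26221616016247}{146145390} + 20870 = \frac{29271670305547}{146145390}$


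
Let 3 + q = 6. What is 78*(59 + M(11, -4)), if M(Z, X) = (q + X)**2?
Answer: 4680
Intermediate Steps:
q = 3 (q = -3 + 6 = 3)
M(Z, X) = (3 + X)**2
78*(59 + M(11, -4)) = 78*(59 + (3 - 4)**2) = 78*(59 + (-1)**2) = 78*(59 + 1) = 78*60 = 4680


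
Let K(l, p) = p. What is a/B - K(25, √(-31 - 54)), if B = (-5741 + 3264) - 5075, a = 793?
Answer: -793/7552 - I*√85 ≈ -0.10501 - 9.2195*I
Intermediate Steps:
B = -7552 (B = -2477 - 5075 = -7552)
a/B - K(25, √(-31 - 54)) = 793/(-7552) - √(-31 - 54) = 793*(-1/7552) - √(-85) = -793/7552 - I*√85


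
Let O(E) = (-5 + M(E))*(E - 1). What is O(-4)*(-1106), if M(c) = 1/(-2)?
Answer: -30415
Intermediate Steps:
M(c) = -1/2
O(E) = 11/2 - 11*E/2 (O(E) = (-5 - 1/2)*(E - 1) = -11*(-1 + E)/2 = 11/2 - 11*E/2)
O(-4)*(-1106) = (11/2 - 11/2*(-4))*(-1106) = (11/2 + 22)*(-1106) = (55/2)*(-1106) = -30415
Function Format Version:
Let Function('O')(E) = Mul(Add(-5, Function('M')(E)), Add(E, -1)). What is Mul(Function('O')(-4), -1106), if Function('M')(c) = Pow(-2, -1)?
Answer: -30415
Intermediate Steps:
Function('M')(c) = Rational(-1, 2)
Function('O')(E) = Add(Rational(11, 2), Mul(Rational(-11, 2), E)) (Function('O')(E) = Mul(Add(-5, Rational(-1, 2)), Add(E, -1)) = Mul(Rational(-11, 2), Add(-1, E)) = Add(Rational(11, 2), Mul(Rational(-11, 2), E)))
Mul(Function('O')(-4), -1106) = Mul(Add(Rational(11, 2), Mul(Rational(-11, 2), -4)), -1106) = Mul(Add(Rational(11, 2), 22), -1106) = Mul(Rational(55, 2), -1106) = -30415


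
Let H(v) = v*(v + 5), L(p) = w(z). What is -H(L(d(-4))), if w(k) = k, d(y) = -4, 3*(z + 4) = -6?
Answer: -6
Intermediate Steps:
z = -6 (z = -4 + (⅓)*(-6) = -4 - 2 = -6)
L(p) = -6
H(v) = v*(5 + v)
-H(L(d(-4))) = -(-6)*(5 - 6) = -(-6)*(-1) = -1*6 = -6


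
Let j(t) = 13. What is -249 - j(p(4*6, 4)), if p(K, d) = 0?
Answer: -262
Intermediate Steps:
-249 - j(p(4*6, 4)) = -249 - 1*13 = -249 - 13 = -262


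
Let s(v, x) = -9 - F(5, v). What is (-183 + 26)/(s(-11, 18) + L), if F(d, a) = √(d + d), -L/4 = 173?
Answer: 110057/491391 - 157*√10/491391 ≈ 0.22296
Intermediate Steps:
L = -692 (L = -4*173 = -692)
F(d, a) = √2*√d (F(d, a) = √(2*d) = √2*√d)
s(v, x) = -9 - √10 (s(v, x) = -9 - √2*√5 = -9 - √10)
(-183 + 26)/(s(-11, 18) + L) = (-183 + 26)/((-9 - √10) - 692) = -157/(-701 - √10)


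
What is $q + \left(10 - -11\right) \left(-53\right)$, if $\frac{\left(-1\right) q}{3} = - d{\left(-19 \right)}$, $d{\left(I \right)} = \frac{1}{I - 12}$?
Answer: $- \frac{34506}{31} \approx -1113.1$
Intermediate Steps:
$d{\left(I \right)} = \frac{1}{-12 + I}$
$q = - \frac{3}{31}$ ($q = - 3 \left(- \frac{1}{-12 - 19}\right) = - 3 \left(- \frac{1}{-31}\right) = - 3 \left(\left(-1\right) \left(- \frac{1}{31}\right)\right) = \left(-3\right) \frac{1}{31} = - \frac{3}{31} \approx -0.096774$)
$q + \left(10 - -11\right) \left(-53\right) = - \frac{3}{31} + \left(10 - -11\right) \left(-53\right) = - \frac{3}{31} + \left(10 + 11\right) \left(-53\right) = - \frac{3}{31} + 21 \left(-53\right) = - \frac{3}{31} - 1113 = - \frac{34506}{31}$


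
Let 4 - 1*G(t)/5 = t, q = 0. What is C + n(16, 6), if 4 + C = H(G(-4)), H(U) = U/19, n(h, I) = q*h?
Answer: -36/19 ≈ -1.8947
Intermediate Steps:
n(h, I) = 0 (n(h, I) = 0*h = 0)
G(t) = 20 - 5*t
H(U) = U/19 (H(U) = U*(1/19) = U/19)
C = -36/19 (C = -4 + (20 - 5*(-4))/19 = -4 + (20 + 20)/19 = -4 + (1/19)*40 = -4 + 40/19 = -36/19 ≈ -1.8947)
C + n(16, 6) = -36/19 + 0 = -36/19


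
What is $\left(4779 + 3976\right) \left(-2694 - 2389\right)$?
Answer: $-44501665$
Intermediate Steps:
$\left(4779 + 3976\right) \left(-2694 - 2389\right) = 8755 \left(-5083\right) = -44501665$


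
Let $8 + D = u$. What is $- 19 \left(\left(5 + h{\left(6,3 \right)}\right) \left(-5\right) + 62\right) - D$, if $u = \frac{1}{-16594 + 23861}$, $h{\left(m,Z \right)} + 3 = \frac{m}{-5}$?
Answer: $- \frac{7950099}{7267} \approx -1094.0$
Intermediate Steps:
$h{\left(m,Z \right)} = -3 - \frac{m}{5}$ ($h{\left(m,Z \right)} = -3 + \frac{m}{-5} = -3 + m \left(- \frac{1}{5}\right) = -3 - \frac{m}{5}$)
$u = \frac{1}{7267} \approx 0.00013761$
$D = - \frac{58135}{7267}$ ($D = -8 + \frac{1}{7267} = - \frac{58135}{7267} \approx -7.9999$)
$- 19 \left(\left(5 + h{\left(6,3 \right)}\right) \left(-5\right) + 62\right) - D = - 19 \left(\left(5 - \frac{21}{5}\right) \left(-5\right) + 62\right) - - \frac{58135}{7267} = - 19 \left(\left(5 - \frac{21}{5}\right) \left(-5\right) + 62\right) + \frac{58135}{7267} = - 19 \left(\frac{4}{5} \left(-5\right) + 62\right) + \frac{58135}{7267} = - 19 \left(-4 + 62\right) + \frac{58135}{7267} = \left(-19\right) 58 + \frac{58135}{7267} = -1102 + \frac{58135}{7267} = - \frac{7950099}{7267}$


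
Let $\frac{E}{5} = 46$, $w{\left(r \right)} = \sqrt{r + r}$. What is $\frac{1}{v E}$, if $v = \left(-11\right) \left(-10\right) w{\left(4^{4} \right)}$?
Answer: $\frac{\sqrt{2}}{809600} \approx 1.7468 \cdot 10^{-6}$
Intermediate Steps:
$w{\left(r \right)} = \sqrt{2} \sqrt{r}$ ($w{\left(r \right)} = \sqrt{2 r} = \sqrt{2} \sqrt{r}$)
$E = 230$ ($E = 5 \cdot 46 = 230$)
$v = 1760 \sqrt{2}$ ($v = \left(-11\right) \left(-10\right) \sqrt{2} \sqrt{4^{4}} = 110 \sqrt{2} \sqrt{256} = 110 \sqrt{2} \cdot 16 = 110 \cdot 16 \sqrt{2} = 1760 \sqrt{2} \approx 2489.0$)
$\frac{1}{v E} = \frac{1}{1760 \sqrt{2} \cdot 230} = \frac{1}{404800 \sqrt{2}} = \frac{\sqrt{2}}{809600}$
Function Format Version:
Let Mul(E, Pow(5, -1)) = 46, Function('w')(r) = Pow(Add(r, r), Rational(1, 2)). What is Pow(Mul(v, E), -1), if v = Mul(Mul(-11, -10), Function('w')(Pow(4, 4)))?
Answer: Mul(Rational(1, 809600), Pow(2, Rational(1, 2))) ≈ 1.7468e-6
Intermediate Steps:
Function('w')(r) = Mul(Pow(2, Rational(1, 2)), Pow(r, Rational(1, 2))) (Function('w')(r) = Pow(Mul(2, r), Rational(1, 2)) = Mul(Pow(2, Rational(1, 2)), Pow(r, Rational(1, 2))))
E = 230 (E = Mul(5, 46) = 230)
v = Mul(1760, Pow(2, Rational(1, 2))) (v = Mul(Mul(-11, -10), Mul(Pow(2, Rational(1, 2)), Pow(Pow(4, 4), Rational(1, 2)))) = Mul(110, Mul(Pow(2, Rational(1, 2)), Pow(256, Rational(1, 2)))) = Mul(110, Mul(Pow(2, Rational(1, 2)), 16)) = Mul(110, Mul(16, Pow(2, Rational(1, 2)))) = Mul(1760, Pow(2, Rational(1, 2))) ≈ 2489.0)
Pow(Mul(v, E), -1) = Pow(Mul(Mul(1760, Pow(2, Rational(1, 2))), 230), -1) = Pow(Mul(404800, Pow(2, Rational(1, 2))), -1) = Mul(Rational(1, 809600), Pow(2, Rational(1, 2)))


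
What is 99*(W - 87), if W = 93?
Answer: 594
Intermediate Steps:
99*(W - 87) = 99*(93 - 87) = 99*6 = 594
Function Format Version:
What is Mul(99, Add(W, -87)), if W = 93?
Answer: 594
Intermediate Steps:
Mul(99, Add(W, -87)) = Mul(99, Add(93, -87)) = Mul(99, 6) = 594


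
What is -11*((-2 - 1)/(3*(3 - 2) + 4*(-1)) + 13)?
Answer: -176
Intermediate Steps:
-11*((-2 - 1)/(3*(3 - 2) + 4*(-1)) + 13) = -11*(-3/(3*1 - 4) + 13) = -11*(-3/(3 - 4) + 13) = -11*(-3/(-1) + 13) = -11*(-3*(-1) + 13) = -11*(3 + 13) = -11*16 = -176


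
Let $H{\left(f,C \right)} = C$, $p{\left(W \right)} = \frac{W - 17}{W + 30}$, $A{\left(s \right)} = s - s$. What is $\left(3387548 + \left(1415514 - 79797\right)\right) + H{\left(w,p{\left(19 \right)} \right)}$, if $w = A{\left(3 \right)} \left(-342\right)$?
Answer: $\frac{231439987}{49} \approx 4.7233 \cdot 10^{6}$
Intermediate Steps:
$A{\left(s \right)} = 0$
$w = 0$ ($w = 0 \left(-342\right) = 0$)
$p{\left(W \right)} = \frac{-17 + W}{30 + W}$
$\left(3387548 + \left(1415514 - 79797\right)\right) + H{\left(w,p{\left(19 \right)} \right)} = \left(3387548 + \left(1415514 - 79797\right)\right) + \frac{-17 + 19}{30 + 19} = \left(3387548 + \left(1415514 - 79797\right)\right) + \frac{1}{49} \cdot 2 = \left(3387548 + 1335717\right) + \frac{1}{49} \cdot 2 = 4723265 + \frac{2}{49} = \frac{231439987}{49}$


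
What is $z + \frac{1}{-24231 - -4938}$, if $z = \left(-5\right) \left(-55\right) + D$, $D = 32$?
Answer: $\frac{5922950}{19293} \approx 307.0$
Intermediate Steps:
$z = 307$ ($z = \left(-5\right) \left(-55\right) + 32 = 275 + 32 = 307$)
$z + \frac{1}{-24231 - -4938} = 307 + \frac{1}{-24231 - -4938} = 307 + \frac{1}{-24231 + \left(-19738 + 24676\right)} = 307 + \frac{1}{-24231 + 4938} = 307 + \frac{1}{-19293} = 307 - \frac{1}{19293} = \frac{5922950}{19293}$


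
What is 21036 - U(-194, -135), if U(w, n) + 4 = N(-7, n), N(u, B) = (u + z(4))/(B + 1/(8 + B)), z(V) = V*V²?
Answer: 360759079/17146 ≈ 21040.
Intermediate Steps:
z(V) = V³
N(u, B) = (64 + u)/(B + 1/(8 + B)) (N(u, B) = (u + 4³)/(B + 1/(8 + B)) = (u + 64)/(B + 1/(8 + B)) = (64 + u)/(B + 1/(8 + B)))
U(w, n) = -4 + (456 + 57*n)/(1 + n² + 8*n) (U(w, n) = -4 + (512 + 8*(-7) + 64*n + n*(-7))/(1 + n² + 8*n) = -4 + (512 - 56 + 64*n - 7*n)/(1 + n² + 8*n) = -4 + (456 + 57*n)/(1 + n² + 8*n))
21036 - U(-194, -135) = 21036 - (452 - 4*(-135)² + 25*(-135))/(1 + (-135)² + 8*(-135)) = 21036 - (452 - 4*18225 - 3375)/(1 + 18225 - 1080) = 21036 - (452 - 72900 - 3375)/17146 = 21036 - (-75823)/17146 = 21036 - 1*(-75823/17146) = 21036 + 75823/17146 = 360759079/17146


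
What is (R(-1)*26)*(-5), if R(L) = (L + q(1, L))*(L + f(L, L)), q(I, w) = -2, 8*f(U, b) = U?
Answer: -1755/4 ≈ -438.75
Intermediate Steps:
f(U, b) = U/8
R(L) = 9*L*(-2 + L)/8 (R(L) = (L - 2)*(L + L/8) = (-2 + L)*(9*L/8) = 9*L*(-2 + L)/8)
(R(-1)*26)*(-5) = (((9/8)*(-1)*(-2 - 1))*26)*(-5) = (((9/8)*(-1)*(-3))*26)*(-5) = ((27/8)*26)*(-5) = (351/4)*(-5) = -1755/4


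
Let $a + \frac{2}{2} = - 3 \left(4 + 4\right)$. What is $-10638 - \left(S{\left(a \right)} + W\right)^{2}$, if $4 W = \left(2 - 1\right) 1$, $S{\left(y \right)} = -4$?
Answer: $- \frac{170433}{16} \approx -10652.0$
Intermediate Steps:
$a = -25$ ($a = -1 - 3 \left(4 + 4\right) = -1 - 24 = -25$)
$W = \frac{1}{4}$ ($W = \frac{\left(2 - 1\right) 1}{4} = \frac{1 \cdot 1}{4} = \frac{1}{4} \cdot 1 = \frac{1}{4} \approx 0.25$)
$-10638 - \left(S{\left(a \right)} + W\right)^{2} = -10638 - \left(-4 + \frac{1}{4}\right)^{2} = -10638 - \left(- \frac{15}{4}\right)^{2} = -10638 - \frac{225}{16} = - \frac{170433}{16}$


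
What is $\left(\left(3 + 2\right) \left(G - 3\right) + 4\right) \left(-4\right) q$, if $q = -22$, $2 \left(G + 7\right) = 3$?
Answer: $-3388$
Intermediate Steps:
$G = - \frac{11}{2}$ ($G = -7 + \frac{1}{2} \cdot 3 = -7 + \frac{3}{2} = - \frac{11}{2} \approx -5.5$)
$\left(\left(3 + 2\right) \left(G - 3\right) + 4\right) \left(-4\right) q = \left(\left(3 + 2\right) \left(- \frac{11}{2} - 3\right) + 4\right) \left(-4\right) \left(-22\right) = \left(5 \left(- \frac{17}{2}\right) + 4\right) \left(-4\right) \left(-22\right) = \left(- \frac{85}{2} + 4\right) \left(-4\right) \left(-22\right) = \left(- \frac{77}{2}\right) \left(-4\right) \left(-22\right) = 154 \left(-22\right) = -3388$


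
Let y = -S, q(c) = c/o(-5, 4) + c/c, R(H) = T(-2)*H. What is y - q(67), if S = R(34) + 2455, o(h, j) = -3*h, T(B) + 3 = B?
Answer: -34357/15 ≈ -2290.5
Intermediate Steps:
T(B) = -3 + B
R(H) = -5*H (R(H) = (-3 - 2)*H = -5*H)
q(c) = 1 + c/15 (q(c) = c/((-3*(-5))) + c/c = c/15 + 1 = 1 + c/15)
S = 2285 (S = -5*34 + 2455 = -170 + 2455 = 2285)
y = -2285 (y = -1*2285 = -2285)
y - q(67) = -2285 - (1 + (1/15)*67) = -2285 - (1 + 67/15) = -2285 - 1*82/15 = -2285 - 82/15 = -34357/15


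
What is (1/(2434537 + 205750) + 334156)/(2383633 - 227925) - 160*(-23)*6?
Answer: 125673349072710453/5691687808196 ≈ 22080.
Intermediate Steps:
(1/(2434537 + 205750) + 334156)/(2383633 - 227925) - 160*(-23)*6 = (1/2640287 + 334156)/2155708 + 3680*6 = (1/2640287 + 334156)*(1/2155708) + 22080 = (882267742773/2640287)*(1/2155708) + 22080 = 882267742773/5691687808196 + 22080 = 125673349072710453/5691687808196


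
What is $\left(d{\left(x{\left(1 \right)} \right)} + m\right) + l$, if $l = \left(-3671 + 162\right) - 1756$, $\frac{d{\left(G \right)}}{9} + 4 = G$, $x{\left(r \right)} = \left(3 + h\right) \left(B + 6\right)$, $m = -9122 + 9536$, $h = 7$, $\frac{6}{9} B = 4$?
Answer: $-3807$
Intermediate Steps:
$B = 6$ ($B = \frac{3}{2} \cdot 4 = 6$)
$m = 414$
$x{\left(r \right)} = 120$ ($x{\left(r \right)} = \left(3 + 7\right) \left(6 + 6\right) = 10 \cdot 12 = 120$)
$d{\left(G \right)} = -36 + 9 G$
$l = -5265$ ($l = -3509 - 1756 = -5265$)
$\left(d{\left(x{\left(1 \right)} \right)} + m\right) + l = \left(\left(-36 + 9 \cdot 120\right) + 414\right) - 5265 = \left(\left(-36 + 1080\right) + 414\right) - 5265 = \left(1044 + 414\right) - 5265 = 1458 - 5265 = -3807$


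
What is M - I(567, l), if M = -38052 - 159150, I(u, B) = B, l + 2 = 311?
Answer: -197511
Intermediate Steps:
l = 309 (l = -2 + 311 = 309)
M = -197202
M - I(567, l) = -197202 - 1*309 = -197202 - 309 = -197511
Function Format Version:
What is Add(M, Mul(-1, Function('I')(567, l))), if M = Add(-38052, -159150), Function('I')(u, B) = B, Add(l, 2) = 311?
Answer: -197511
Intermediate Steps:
l = 309 (l = Add(-2, 311) = 309)
M = -197202
Add(M, Mul(-1, Function('I')(567, l))) = Add(-197202, Mul(-1, 309)) = Add(-197202, -309) = -197511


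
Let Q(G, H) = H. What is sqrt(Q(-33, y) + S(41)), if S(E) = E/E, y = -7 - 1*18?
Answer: 2*I*sqrt(6) ≈ 4.899*I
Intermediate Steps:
y = -25 (y = -7 - 18 = -25)
S(E) = 1
sqrt(Q(-33, y) + S(41)) = sqrt(-25 + 1) = sqrt(-24) = 2*I*sqrt(6)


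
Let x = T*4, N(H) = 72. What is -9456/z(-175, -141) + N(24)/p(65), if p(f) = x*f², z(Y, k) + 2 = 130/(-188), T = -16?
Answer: 30043600923/8551400 ≈ 3513.3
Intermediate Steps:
z(Y, k) = -253/94 (z(Y, k) = -2 + 130/(-188) = -2 + 130*(-1/188) = -2 - 65/94 = -253/94)
x = -64 (x = -16*4 = -64)
p(f) = -64*f²
-9456/z(-175, -141) + N(24)/p(65) = -9456/(-253/94) + 72/((-64*65²)) = -9456*(-94/253) + 72/((-64*4225)) = 888864/253 + 72/(-270400) = 888864/253 + 72*(-1/270400) = 888864/253 - 9/33800 = 30043600923/8551400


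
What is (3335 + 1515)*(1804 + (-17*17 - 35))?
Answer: 7178000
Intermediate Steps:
(3335 + 1515)*(1804 + (-17*17 - 35)) = 4850*(1804 + (-289 - 35)) = 4850*(1804 - 324) = 4850*1480 = 7178000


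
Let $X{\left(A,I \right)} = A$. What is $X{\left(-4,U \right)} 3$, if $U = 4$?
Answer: $-12$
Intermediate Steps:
$X{\left(-4,U \right)} 3 = \left(-4\right) 3 = -12$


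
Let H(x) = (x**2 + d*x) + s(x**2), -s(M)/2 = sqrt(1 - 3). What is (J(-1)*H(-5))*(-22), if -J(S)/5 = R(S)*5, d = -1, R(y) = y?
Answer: -16500 + 1100*I*sqrt(2) ≈ -16500.0 + 1555.6*I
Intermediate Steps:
s(M) = -2*I*sqrt(2) (s(M) = -2*sqrt(1 - 3) = -2*I*sqrt(2))
H(x) = x**2 - x - 2*I*sqrt(2) (H(x) = (x**2 - x) - 2*I*sqrt(2) = x**2 - x - 2*I*sqrt(2))
J(S) = -25*S (J(S) = -5*S*5 = -25*S)
(J(-1)*H(-5))*(-22) = ((-25*(-1))*((-5)**2 - 1*(-5) - 2*I*sqrt(2)))*(-22) = (25*(25 + 5 - 2*I*sqrt(2)))*(-22) = (25*(30 - 2*I*sqrt(2)))*(-22) = (750 - 50*I*sqrt(2))*(-22) = -16500 + 1100*I*sqrt(2)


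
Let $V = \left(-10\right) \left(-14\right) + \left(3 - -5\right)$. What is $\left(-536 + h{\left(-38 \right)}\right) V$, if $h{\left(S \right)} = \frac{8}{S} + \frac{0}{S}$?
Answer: $- \frac{1507824}{19} \approx -79359.0$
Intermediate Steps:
$h{\left(S \right)} = \frac{8}{S}$ ($h{\left(S \right)} = \frac{8}{S} + 0 = \frac{8}{S}$)
$V = 148$ ($V = 140 + \left(3 + 5\right) = 140 + 8 = 148$)
$\left(-536 + h{\left(-38 \right)}\right) V = \left(-536 + \frac{8}{-38}\right) 148 = \left(-536 + 8 \left(- \frac{1}{38}\right)\right) 148 = \left(-536 - \frac{4}{19}\right) 148 = \left(- \frac{10188}{19}\right) 148 = - \frac{1507824}{19}$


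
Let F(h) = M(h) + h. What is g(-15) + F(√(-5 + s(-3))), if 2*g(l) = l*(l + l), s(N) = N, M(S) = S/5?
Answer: 225 + 12*I*√2/5 ≈ 225.0 + 3.3941*I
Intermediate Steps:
M(S) = S/5 (M(S) = S*(⅕) = S/5)
g(l) = l² (g(l) = (l*(l + l))/2 = (l*(2*l))/2 = (2*l²)/2 = l²)
F(h) = 6*h/5 (F(h) = h/5 + h = 6*h/5)
g(-15) + F(√(-5 + s(-3))) = (-15)² + 6*√(-5 - 3)/5 = 225 + 6*√(-8)/5 = 225 + 6*(2*I*√2)/5 = 225 + 12*I*√2/5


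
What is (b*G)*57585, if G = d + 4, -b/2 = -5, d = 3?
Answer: 4030950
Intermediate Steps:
b = 10 (b = -2*(-5) = 10)
G = 7 (G = 3 + 4 = 7)
(b*G)*57585 = (10*7)*57585 = 70*57585 = 4030950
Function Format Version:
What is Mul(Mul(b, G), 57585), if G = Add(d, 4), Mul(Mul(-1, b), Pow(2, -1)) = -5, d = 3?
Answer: 4030950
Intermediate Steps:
b = 10 (b = Mul(-2, -5) = 10)
G = 7 (G = Add(3, 4) = 7)
Mul(Mul(b, G), 57585) = Mul(Mul(10, 7), 57585) = Mul(70, 57585) = 4030950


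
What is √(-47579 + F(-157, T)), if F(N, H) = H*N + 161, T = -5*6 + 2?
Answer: 7*I*√878 ≈ 207.42*I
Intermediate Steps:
T = -28 (T = -30 + 2 = -28)
F(N, H) = 161 + H*N
√(-47579 + F(-157, T)) = √(-47579 + (161 - 28*(-157))) = √(-47579 + (161 + 4396)) = √(-47579 + 4557) = √(-43022) = 7*I*√878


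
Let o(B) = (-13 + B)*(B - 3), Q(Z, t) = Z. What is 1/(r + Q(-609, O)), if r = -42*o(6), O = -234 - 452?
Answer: 1/273 ≈ 0.0036630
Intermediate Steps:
O = -686
o(B) = (-13 + B)*(-3 + B)
r = 882 (r = -42*(39 + 6**2 - 16*6) = -42*(39 + 36 - 96) = -42*(-21) = 882)
1/(r + Q(-609, O)) = 1/(882 - 609) = 1/273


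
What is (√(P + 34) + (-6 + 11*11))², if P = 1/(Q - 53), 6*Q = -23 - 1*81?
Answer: (24265 + √1513081)²/44521 ≈ 14600.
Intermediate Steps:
Q = -52/3 (Q = (-23 - 1*81)/6 = (-23 - 81)/6 = (⅙)*(-104) = -52/3 ≈ -17.333)
P = -3/211 (P = 1/(-52/3 - 53) = 1/(-211/3) = -3/211 ≈ -0.014218)
(√(P + 34) + (-6 + 11*11))² = (√(-3/211 + 34) + (-6 + 11*11))² = (√(7171/211) + (-6 + 121))² = (√1513081/211 + 115)² = (115 + √1513081/211)²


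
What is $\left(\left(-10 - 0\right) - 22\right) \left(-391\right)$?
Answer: $12512$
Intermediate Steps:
$\left(\left(-10 - 0\right) - 22\right) \left(-391\right) = \left(\left(-10 + 0\right) - 22\right) \left(-391\right) = \left(-10 - 22\right) \left(-391\right) = \left(-32\right) \left(-391\right) = 12512$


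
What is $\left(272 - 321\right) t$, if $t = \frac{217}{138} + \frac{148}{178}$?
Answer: $- \frac{1446725}{12282} \approx -117.79$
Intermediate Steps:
$t = \frac{29525}{12282}$ ($t = 217 \cdot \frac{1}{138} + 148 \cdot \frac{1}{178} = \frac{217}{138} + \frac{74}{89} = \frac{29525}{12282} \approx 2.4039$)
$\left(272 - 321\right) t = \left(272 - 321\right) \frac{29525}{12282} = \left(-49\right) \frac{29525}{12282} = - \frac{1446725}{12282}$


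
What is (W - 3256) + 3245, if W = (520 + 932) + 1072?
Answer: 2513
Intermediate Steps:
W = 2524 (W = 1452 + 1072 = 2524)
(W - 3256) + 3245 = (2524 - 3256) + 3245 = -732 + 3245 = 2513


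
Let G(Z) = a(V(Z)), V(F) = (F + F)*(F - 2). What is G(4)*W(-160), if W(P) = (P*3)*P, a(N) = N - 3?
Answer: 998400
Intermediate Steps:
V(F) = 2*F*(-2 + F) (V(F) = (2*F)*(-2 + F) = 2*F*(-2 + F))
a(N) = -3 + N
G(Z) = -3 + 2*Z*(-2 + Z)
W(P) = 3*P² (W(P) = (3*P)*P = 3*P²)
G(4)*W(-160) = (-3 + 2*4*(-2 + 4))*(3*(-160)²) = (-3 + 2*4*2)*(3*25600) = (-3 + 16)*76800 = 13*76800 = 998400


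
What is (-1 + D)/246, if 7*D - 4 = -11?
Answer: -1/123 ≈ -0.0081301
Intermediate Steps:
D = -1 (D = 4/7 + (⅐)*(-11) = 4/7 - 11/7 = -1)
(-1 + D)/246 = (-1 - 1)/246 = (1/246)*(-2) = -1/123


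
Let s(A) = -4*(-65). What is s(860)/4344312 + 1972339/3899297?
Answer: 2142367450747/4234940687166 ≈ 0.50588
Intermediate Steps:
s(A) = 260
s(860)/4344312 + 1972339/3899297 = 260/4344312 + 1972339/3899297 = 260*(1/4344312) + 1972339*(1/3899297) = 65/1086078 + 1972339/3899297 = 2142367450747/4234940687166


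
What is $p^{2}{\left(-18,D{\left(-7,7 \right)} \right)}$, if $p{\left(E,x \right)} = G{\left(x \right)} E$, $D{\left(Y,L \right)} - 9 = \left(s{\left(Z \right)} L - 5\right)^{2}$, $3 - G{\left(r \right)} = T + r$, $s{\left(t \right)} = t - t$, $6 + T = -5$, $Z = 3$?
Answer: $129600$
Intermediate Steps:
$T = -11$ ($T = -6 - 5 = -11$)
$s{\left(t \right)} = 0$
$G{\left(r \right)} = 14 - r$ ($G{\left(r \right)} = 3 - \left(-11 + r\right) = 14 - r$)
$D{\left(Y,L \right)} = 34$ ($D{\left(Y,L \right)} = 9 + \left(0 L - 5\right)^{2} = 9 + \left(0 - 5\right)^{2} = 9 + \left(-5\right)^{2} = 9 + 25 = 34$)
$p{\left(E,x \right)} = E \left(14 - x\right)$ ($p{\left(E,x \right)} = \left(14 - x\right) E = E \left(14 - x\right)$)
$p^{2}{\left(-18,D{\left(-7,7 \right)} \right)} = \left(- 18 \left(14 - 34\right)\right)^{2} = \left(\left(-18\right) \left(-20\right)\right)^{2} = 360^{2} = 129600$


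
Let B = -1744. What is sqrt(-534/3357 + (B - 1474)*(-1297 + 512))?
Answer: 338*sqrt(27687417)/1119 ≈ 1589.4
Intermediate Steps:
sqrt(-534/3357 + (B - 1474)*(-1297 + 512)) = sqrt(-534/3357 + (-1744 - 1474)*(-1297 + 512)) = sqrt(-534*1/3357 - 3218*(-785)) = sqrt(-178/1119 + 2526130) = sqrt(2826739292/1119) = 338*sqrt(27687417)/1119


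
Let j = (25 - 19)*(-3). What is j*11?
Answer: -198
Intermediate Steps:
j = -18 (j = 6*(-3) = -18)
j*11 = -18*11 = -198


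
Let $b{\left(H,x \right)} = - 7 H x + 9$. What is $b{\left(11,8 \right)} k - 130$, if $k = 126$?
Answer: $-76612$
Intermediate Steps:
$b{\left(H,x \right)} = 9 - 7 H x$ ($b{\left(H,x \right)} = - 7 H x + 9 = 9 - 7 H x$)
$b{\left(11,8 \right)} k - 130 = \left(9 - 77 \cdot 8\right) 126 - 130 = \left(9 - 616\right) 126 - 130 = \left(-607\right) 126 - 130 = -76482 - 130 = -76612$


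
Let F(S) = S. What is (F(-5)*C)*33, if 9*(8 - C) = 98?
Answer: 1430/3 ≈ 476.67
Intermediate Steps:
C = -26/9 (C = 8 - 1/9*98 = 8 - 98/9 = -26/9 ≈ -2.8889)
(F(-5)*C)*33 = -5*(-26/9)*33 = (130/9)*33 = 1430/3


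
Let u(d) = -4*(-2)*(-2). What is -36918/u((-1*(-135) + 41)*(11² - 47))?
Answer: 18459/8 ≈ 2307.4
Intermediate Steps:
u(d) = -16 (u(d) = 8*(-2) = -16)
-36918/u((-1*(-135) + 41)*(11² - 47)) = -36918/(-16) = -36918*(-1/16) = 18459/8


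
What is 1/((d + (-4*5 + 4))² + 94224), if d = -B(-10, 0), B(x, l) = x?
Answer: 1/94260 ≈ 1.0609e-5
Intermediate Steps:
d = 10 (d = -1*(-10) = 10)
1/((d + (-4*5 + 4))² + 94224) = 1/((10 + (-4*5 + 4))² + 94224) = 1/((10 + (-20 + 4))² + 94224) = 1/((10 - 16)² + 94224) = 1/((-6)² + 94224) = 1/(36 + 94224) = 1/94260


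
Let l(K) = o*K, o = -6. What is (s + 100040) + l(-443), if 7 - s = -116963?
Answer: 219668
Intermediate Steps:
s = 116970 (s = 7 - 1*(-116963) = 7 + 116963 = 116970)
l(K) = -6*K
(s + 100040) + l(-443) = (116970 + 100040) - 6*(-443) = 217010 + 2658 = 219668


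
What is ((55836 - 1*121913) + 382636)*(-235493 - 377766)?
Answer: -194132655781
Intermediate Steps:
((55836 - 1*121913) + 382636)*(-235493 - 377766) = ((55836 - 121913) + 382636)*(-613259) = (-66077 + 382636)*(-613259) = 316559*(-613259) = -194132655781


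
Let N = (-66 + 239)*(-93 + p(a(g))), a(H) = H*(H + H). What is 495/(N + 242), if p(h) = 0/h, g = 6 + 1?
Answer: -495/15847 ≈ -0.031236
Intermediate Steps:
g = 7
a(H) = 2*H**2 (a(H) = H*(2*H) = 2*H**2)
p(h) = 0
N = -16089 (N = (-66 + 239)*(-93 + 0) = 173*(-93) = -16089)
495/(N + 242) = 495/(-16089 + 242) = 495/(-15847) = 495*(-1/15847) = -495/15847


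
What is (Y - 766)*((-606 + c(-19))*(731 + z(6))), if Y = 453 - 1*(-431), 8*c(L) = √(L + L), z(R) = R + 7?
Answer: -53201952 + 10974*I*√38 ≈ -5.3202e+7 + 67648.0*I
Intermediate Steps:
z(R) = 7 + R
c(L) = √2*√L/8 (c(L) = √(L + L)/8 = √(2*L)/8 = (√2*√L)/8 = √2*√L/8)
Y = 884 (Y = 453 + 431 = 884)
(Y - 766)*((-606 + c(-19))*(731 + z(6))) = (884 - 766)*((-606 + √2*√(-19)/8)*(731 + (7 + 6))) = 118*((-606 + √2*(I*√19)/8)*(731 + 13)) = 118*((-606 + I*√38/8)*744) = 118*(-450864 + 93*I*√38) = -53201952 + 10974*I*√38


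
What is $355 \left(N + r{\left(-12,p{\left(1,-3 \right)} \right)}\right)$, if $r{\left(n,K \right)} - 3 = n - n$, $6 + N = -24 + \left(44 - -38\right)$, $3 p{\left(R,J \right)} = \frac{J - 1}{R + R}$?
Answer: $19525$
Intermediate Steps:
$p{\left(R,J \right)} = \frac{-1 + J}{6 R}$ ($p{\left(R,J \right)} = \frac{\left(J - 1\right) \frac{1}{R + R}}{3} = \frac{\left(-1 + J\right) \frac{1}{2 R}}{3} = \frac{\frac{1}{2} \frac{1}{R} \left(-1 + J\right)}{3} = \frac{-1 + J}{6 R}$)
$N = 52$ ($N = -6 + \left(-24 + \left(44 - -38\right)\right) = -6 + \left(-24 + \left(44 + 38\right)\right) = -6 + \left(-24 + 82\right) = -6 + 58 = 52$)
$r{\left(n,K \right)} = 3$ ($r{\left(n,K \right)} = 3 + \left(n - n\right) = 3 + 0 = 3$)
$355 \left(N + r{\left(-12,p{\left(1,-3 \right)} \right)}\right) = 355 \left(52 + 3\right) = 355 \cdot 55 = 19525$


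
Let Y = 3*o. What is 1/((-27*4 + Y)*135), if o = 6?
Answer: -1/12150 ≈ -8.2304e-5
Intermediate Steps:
Y = 18 (Y = 3*6 = 18)
1/((-27*4 + Y)*135) = 1/((-27*4 + 18)*135) = 1/((-108 + 18)*135) = 1/(-90*135) = 1/(-12150) = -1/12150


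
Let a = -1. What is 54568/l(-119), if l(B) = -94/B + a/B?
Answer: 341768/5 ≈ 68354.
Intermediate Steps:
l(B) = -95/B (l(B) = -94/B - 1/B = -95/B)
54568/l(-119) = 54568/((-95/(-119))) = 54568/((-95*(-1/119))) = 54568/(95/119) = 54568*(119/95) = 341768/5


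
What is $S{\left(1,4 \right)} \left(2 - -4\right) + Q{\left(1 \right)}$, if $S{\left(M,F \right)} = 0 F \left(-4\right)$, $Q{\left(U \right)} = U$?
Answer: $1$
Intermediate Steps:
$S{\left(M,F \right)} = 0$ ($S{\left(M,F \right)} = 0 \left(-4\right) = 0$)
$S{\left(1,4 \right)} \left(2 - -4\right) + Q{\left(1 \right)} = 0 \left(2 - -4\right) + 1 = 0 \left(2 + 4\right) + 1 = 0 \cdot 6 + 1 = 0 + 1 = 1$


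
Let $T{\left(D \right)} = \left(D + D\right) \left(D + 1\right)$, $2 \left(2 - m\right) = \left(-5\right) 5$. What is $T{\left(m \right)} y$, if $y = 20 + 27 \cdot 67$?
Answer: $\frac{1644271}{2} \approx 8.2214 \cdot 10^{5}$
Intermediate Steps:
$m = \frac{29}{2}$ ($m = 2 - \frac{\left(-5\right) 5}{2} = 2 - - \frac{25}{2} = 2 + \frac{25}{2} = \frac{29}{2} \approx 14.5$)
$T{\left(D \right)} = 2 D \left(1 + D\right)$
$y = 1829$ ($y = 20 + 1809 = 1829$)
$T{\left(m \right)} y = 2 \cdot \frac{29}{2} \left(1 + \frac{29}{2}\right) 1829 = 2 \cdot \frac{29}{2} \cdot \frac{31}{2} \cdot 1829 = \frac{899}{2} \cdot 1829 = \frac{1644271}{2}$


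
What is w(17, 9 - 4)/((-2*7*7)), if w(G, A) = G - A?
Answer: -6/49 ≈ -0.12245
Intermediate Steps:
w(17, 9 - 4)/((-2*7*7)) = (17 - (9 - 4))/((-2*7*7)) = (17 - 1*5)/((-14*7)) = (17 - 5)/(-98) = 12*(-1/98) = -6/49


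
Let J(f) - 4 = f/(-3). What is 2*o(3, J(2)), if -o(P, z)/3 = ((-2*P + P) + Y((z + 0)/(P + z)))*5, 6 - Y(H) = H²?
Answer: -29490/361 ≈ -81.690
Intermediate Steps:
J(f) = 4 - f/3 (J(f) = 4 + f/(-3) = 4 + f*(-⅓) = 4 - f/3)
Y(H) = 6 - H²
o(P, z) = -90 + 15*P + 15*z²/(P + z)² (o(P, z) = -3*((-2*P + P) + (6 - ((z + 0)/(P + z))²))*5 = -3*(-P + (6 - (z/(P + z))²))*5 = -3*(-P + (6 - z²/(P + z)²))*5 = -3*(6 - P - z²/(P + z)²)*5 = -3*(30 - 5*P - 5*z²/(P + z)²) = -90 + 15*P + 15*z²/(P + z)²)
2*o(3, J(2)) = 2*(-90 + 15*3 + 15*(4 - ⅓*2)²/(3 + (4 - ⅓*2))²) = 2*(-90 + 45 + 15*(4 - ⅔)²/(3 + (4 - ⅔))²) = 2*(-90 + 45 + 15*(10/3)²/(3 + 10/3)²) = 2*(-90 + 45 + 15*(100/9)/(19/3)²) = 2*(-90 + 45 + 15*(100/9)*(9/361)) = 2*(-90 + 45 + 1500/361) = 2*(-14745/361) = -29490/361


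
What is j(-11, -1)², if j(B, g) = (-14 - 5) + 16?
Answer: 9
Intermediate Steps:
j(B, g) = -3 (j(B, g) = -19 + 16 = -3)
j(-11, -1)² = (-3)² = 9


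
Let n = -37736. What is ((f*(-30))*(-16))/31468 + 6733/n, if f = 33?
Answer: 96466049/296869112 ≈ 0.32494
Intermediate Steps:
((f*(-30))*(-16))/31468 + 6733/n = ((33*(-30))*(-16))/31468 + 6733/(-37736) = -990*(-16)*(1/31468) + 6733*(-1/37736) = 15840*(1/31468) - 6733/37736 = 3960/7867 - 6733/37736 = 96466049/296869112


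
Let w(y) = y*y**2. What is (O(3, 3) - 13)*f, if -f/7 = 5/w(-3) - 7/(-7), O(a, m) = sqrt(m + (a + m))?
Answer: 1540/27 ≈ 57.037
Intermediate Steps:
O(a, m) = sqrt(a + 2*m)
w(y) = y**3
f = -154/27 (f = -7*(5/((-3)**3) - 7/(-7)) = -7*(5/(-27) - 7*(-1/7)) = -7*(5*(-1/27) + 1) = -7*(-5/27 + 1) = -7*22/27 = -154/27 ≈ -5.7037)
(O(3, 3) - 13)*f = (sqrt(3 + 2*3) - 13)*(-154/27) = (sqrt(3 + 6) - 13)*(-154/27) = (sqrt(9) - 13)*(-154/27) = (3 - 13)*(-154/27) = -10*(-154/27) = 1540/27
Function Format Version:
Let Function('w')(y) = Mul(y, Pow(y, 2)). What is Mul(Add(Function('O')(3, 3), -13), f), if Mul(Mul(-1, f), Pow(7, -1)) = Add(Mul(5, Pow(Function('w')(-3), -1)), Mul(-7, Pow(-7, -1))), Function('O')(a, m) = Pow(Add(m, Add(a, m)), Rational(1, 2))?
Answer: Rational(1540, 27) ≈ 57.037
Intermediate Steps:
Function('O')(a, m) = Pow(Add(a, Mul(2, m)), Rational(1, 2))
Function('w')(y) = Pow(y, 3)
f = Rational(-154, 27) (f = Mul(-7, Add(Mul(5, Pow(Pow(-3, 3), -1)), Mul(-7, Pow(-7, -1)))) = Mul(-7, Add(Mul(5, Pow(-27, -1)), Mul(-7, Rational(-1, 7)))) = Mul(-7, Add(Mul(5, Rational(-1, 27)), 1)) = Mul(-7, Add(Rational(-5, 27), 1)) = Mul(-7, Rational(22, 27)) = Rational(-154, 27) ≈ -5.7037)
Mul(Add(Function('O')(3, 3), -13), f) = Mul(Add(Pow(Add(3, Mul(2, 3)), Rational(1, 2)), -13), Rational(-154, 27)) = Mul(Add(Pow(Add(3, 6), Rational(1, 2)), -13), Rational(-154, 27)) = Mul(Add(Pow(9, Rational(1, 2)), -13), Rational(-154, 27)) = Mul(Add(3, -13), Rational(-154, 27)) = Mul(-10, Rational(-154, 27)) = Rational(1540, 27)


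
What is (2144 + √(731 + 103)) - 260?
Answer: 1884 + √834 ≈ 1912.9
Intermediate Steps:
(2144 + √(731 + 103)) - 260 = (2144 + √834) - 260 = 1884 + √834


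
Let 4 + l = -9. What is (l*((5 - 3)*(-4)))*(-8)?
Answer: -832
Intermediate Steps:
l = -13 (l = -4 - 9 = -13)
(l*((5 - 3)*(-4)))*(-8) = -13*(5 - 3)*(-4)*(-8) = -26*(-4)*(-8) = -13*(-8)*(-8) = 104*(-8) = -832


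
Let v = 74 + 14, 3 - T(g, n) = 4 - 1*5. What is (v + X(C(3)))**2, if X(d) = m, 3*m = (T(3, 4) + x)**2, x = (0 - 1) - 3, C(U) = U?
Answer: 7744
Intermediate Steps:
T(g, n) = 4 (T(g, n) = 3 - (4 - 1*5) = 3 - (4 - 5) = 3 - 1*(-1) = 3 + 1 = 4)
v = 88
x = -4 (x = -1 - 3 = -4)
m = 0 (m = (4 - 4)**2/3 = (1/3)*0**2 = (1/3)*0 = 0)
X(d) = 0
(v + X(C(3)))**2 = (88 + 0)**2 = 88**2 = 7744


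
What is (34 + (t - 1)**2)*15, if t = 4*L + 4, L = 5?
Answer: 8445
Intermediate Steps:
t = 24 (t = 4*5 + 4 = 20 + 4 = 24)
(34 + (t - 1)**2)*15 = (34 + (24 - 1)**2)*15 = (34 + 23**2)*15 = (34 + 529)*15 = 563*15 = 8445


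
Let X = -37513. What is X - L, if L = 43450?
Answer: -80963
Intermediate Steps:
X - L = -37513 - 1*43450 = -37513 - 43450 = -80963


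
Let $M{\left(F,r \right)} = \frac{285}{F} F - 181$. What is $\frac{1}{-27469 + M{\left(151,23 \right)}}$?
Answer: $- \frac{1}{27365} \approx -3.6543 \cdot 10^{-5}$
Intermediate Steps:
$M{\left(F,r \right)} = 104$ ($M{\left(F,r \right)} = 285 - 181 = 104$)
$\frac{1}{-27469 + M{\left(151,23 \right)}} = \frac{1}{-27469 + 104} = \frac{1}{-27365} = - \frac{1}{27365}$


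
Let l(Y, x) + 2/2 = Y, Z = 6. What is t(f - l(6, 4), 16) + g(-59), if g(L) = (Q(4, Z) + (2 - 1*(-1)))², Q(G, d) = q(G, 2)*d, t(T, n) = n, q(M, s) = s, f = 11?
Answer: 241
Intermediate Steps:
l(Y, x) = -1 + Y
Q(G, d) = 2*d
g(L) = 225 (g(L) = (2*6 + (2 - 1*(-1)))² = (12 + (2 + 1))² = (12 + 3)² = 15² = 225)
t(f - l(6, 4), 16) + g(-59) = 16 + 225 = 241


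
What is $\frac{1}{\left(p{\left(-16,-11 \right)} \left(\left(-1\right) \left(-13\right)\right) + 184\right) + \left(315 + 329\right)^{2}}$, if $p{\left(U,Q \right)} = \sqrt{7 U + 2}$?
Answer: $\frac{3772}{1565078409} - \frac{13 i \sqrt{110}}{172158624990} \approx 2.4101 \cdot 10^{-6} - 7.9197 \cdot 10^{-10} i$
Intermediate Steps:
$p{\left(U,Q \right)} = \sqrt{2 + 7 U}$
$\frac{1}{\left(p{\left(-16,-11 \right)} \left(\left(-1\right) \left(-13\right)\right) + 184\right) + \left(315 + 329\right)^{2}} = \frac{1}{\left(\sqrt{2 + 7 \left(-16\right)} \left(\left(-1\right) \left(-13\right)\right) + 184\right) + \left(315 + 329\right)^{2}} = \frac{1}{\left(\sqrt{2 - 112} \cdot 13 + 184\right) + 644^{2}} = \frac{1}{\left(\sqrt{-110} \cdot 13 + 184\right) + 414736} = \frac{1}{\left(i \sqrt{110} \cdot 13 + 184\right) + 414736} = \frac{1}{\left(13 i \sqrt{110} + 184\right) + 414736} = \frac{1}{\left(184 + 13 i \sqrt{110}\right) + 414736} = \frac{1}{414920 + 13 i \sqrt{110}}$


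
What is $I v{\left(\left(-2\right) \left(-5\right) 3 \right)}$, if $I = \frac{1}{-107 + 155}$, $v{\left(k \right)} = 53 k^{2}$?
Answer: $\frac{3975}{4} \approx 993.75$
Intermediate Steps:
$I = \frac{1}{48} \approx 0.020833$
$I v{\left(\left(-2\right) \left(-5\right) 3 \right)} = \frac{53 \left(\left(-2\right) \left(-5\right) 3\right)^{2}}{48} = \frac{53 \left(10 \cdot 3\right)^{2}}{48} = \frac{53 \cdot 30^{2}}{48} = \frac{53 \cdot 900}{48} = \frac{1}{48} \cdot 47700 = \frac{3975}{4}$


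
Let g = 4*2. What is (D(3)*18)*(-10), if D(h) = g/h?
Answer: -480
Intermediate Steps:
g = 8
D(h) = 8/h
(D(3)*18)*(-10) = ((8/3)*18)*(-10) = 48*(-10) = -480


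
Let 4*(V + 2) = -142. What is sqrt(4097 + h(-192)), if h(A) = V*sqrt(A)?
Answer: sqrt(4097 - 300*I*sqrt(3)) ≈ 64.136 - 4.0509*I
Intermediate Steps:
V = -75/2 (V = -2 + (1/4)*(-142) = -2 - 71/2 = -75/2 ≈ -37.500)
h(A) = -75*sqrt(A)/2
sqrt(4097 + h(-192)) = sqrt(4097 - 300*I*sqrt(3))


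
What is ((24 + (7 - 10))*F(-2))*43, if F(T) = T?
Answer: -1806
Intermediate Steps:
((24 + (7 - 10))*F(-2))*43 = ((24 + (7 - 10))*(-2))*43 = ((24 - 3)*(-2))*43 = (21*(-2))*43 = -42*43 = -1806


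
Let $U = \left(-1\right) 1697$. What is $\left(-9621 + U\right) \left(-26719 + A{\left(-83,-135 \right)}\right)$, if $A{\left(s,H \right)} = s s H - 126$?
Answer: $10829741480$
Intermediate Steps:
$A{\left(s,H \right)} = -126 + H s^{2}$ ($A{\left(s,H \right)} = s^{2} H - 126 = H s^{2} - 126 = -126 + H s^{2}$)
$U = -1697$
$\left(-9621 + U\right) \left(-26719 + A{\left(-83,-135 \right)}\right) = \left(-9621 - 1697\right) \left(-26719 - \left(126 + 135 \left(-83\right)^{2}\right)\right) = - 11318 \left(-26719 - 930141\right) = \left(-11318\right) \left(-956860\right) = 10829741480$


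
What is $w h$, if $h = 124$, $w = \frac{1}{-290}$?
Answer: $- \frac{62}{145} \approx -0.42759$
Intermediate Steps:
$w = - \frac{1}{290} \approx -0.0034483$
$w h = \left(- \frac{1}{290}\right) 124 = - \frac{62}{145}$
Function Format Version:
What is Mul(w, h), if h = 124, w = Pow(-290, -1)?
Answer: Rational(-62, 145) ≈ -0.42759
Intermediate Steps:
w = Rational(-1, 290) ≈ -0.0034483
Mul(w, h) = Mul(Rational(-1, 290), 124) = Rational(-62, 145)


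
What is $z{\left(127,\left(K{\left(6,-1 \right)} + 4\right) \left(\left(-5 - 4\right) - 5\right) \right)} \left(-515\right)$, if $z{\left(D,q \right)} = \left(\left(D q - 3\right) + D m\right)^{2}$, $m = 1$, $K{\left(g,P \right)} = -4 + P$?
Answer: $-1863066060$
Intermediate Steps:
$z{\left(D,q \right)} = \left(-3 + D + D q\right)^{2}$ ($z{\left(D,q \right)} = \left(\left(D q - 3\right) + D 1\right)^{2} = \left(\left(-3 + D q\right) + D\right)^{2} = \left(-3 + D + D q\right)^{2}$)
$z{\left(127,\left(K{\left(6,-1 \right)} + 4\right) \left(\left(-5 - 4\right) - 5\right) \right)} \left(-515\right) = \left(-3 + 127 + 127 \left(\left(-4 - 1\right) + 4\right) \left(\left(-5 - 4\right) - 5\right)\right)^{2} \left(-515\right) = \left(-3 + 127 + 127 \left(-5 + 4\right) \left(-9 - 5\right)\right)^{2} \left(-515\right) = \left(-3 + 127 + 127 \left(\left(-1\right) \left(-14\right)\right)\right)^{2} \left(-515\right) = \left(-3 + 127 + 127 \cdot 14\right)^{2} \left(-515\right) = \left(-3 + 127 + 1778\right)^{2} \left(-515\right) = 1902^{2} \left(-515\right) = 3617604 \left(-515\right) = -1863066060$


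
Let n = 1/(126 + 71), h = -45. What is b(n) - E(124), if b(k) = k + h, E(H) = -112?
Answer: 13200/197 ≈ 67.005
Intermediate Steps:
n = 1/197 ≈ 0.0050761
b(k) = -45 + k (b(k) = k - 45 = -45 + k)
b(n) - E(124) = (-45 + 1/197) - 1*(-112) = -8864/197 + 112 = 13200/197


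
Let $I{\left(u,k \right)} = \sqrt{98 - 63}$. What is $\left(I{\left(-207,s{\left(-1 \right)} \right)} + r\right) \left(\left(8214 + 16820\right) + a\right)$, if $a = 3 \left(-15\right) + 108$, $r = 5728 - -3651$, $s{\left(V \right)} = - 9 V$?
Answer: $235384763 + 25097 \sqrt{35} \approx 2.3553 \cdot 10^{8}$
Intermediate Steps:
$r = 9379$ ($r = 5728 + 3651 = 9379$)
$a = 63$ ($a = -45 + 108 = 63$)
$I{\left(u,k \right)} = \sqrt{35}$
$\left(I{\left(-207,s{\left(-1 \right)} \right)} + r\right) \left(\left(8214 + 16820\right) + a\right) = \left(\sqrt{35} + 9379\right) \left(\left(8214 + 16820\right) + 63\right) = \left(9379 + \sqrt{35}\right) \left(25034 + 63\right) = \left(9379 + \sqrt{35}\right) 25097 = 235384763 + 25097 \sqrt{35}$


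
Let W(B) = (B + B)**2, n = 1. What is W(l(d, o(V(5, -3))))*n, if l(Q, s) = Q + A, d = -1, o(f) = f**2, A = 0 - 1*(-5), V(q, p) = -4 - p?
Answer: 64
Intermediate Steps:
A = 5 (A = 0 + 5 = 5)
l(Q, s) = 5 + Q (l(Q, s) = Q + 5 = 5 + Q)
W(B) = 4*B**2 (W(B) = (2*B)**2 = 4*B**2)
W(l(d, o(V(5, -3))))*n = (4*(5 - 1)**2)*1 = (4*4**2)*1 = (4*16)*1 = 64*1 = 64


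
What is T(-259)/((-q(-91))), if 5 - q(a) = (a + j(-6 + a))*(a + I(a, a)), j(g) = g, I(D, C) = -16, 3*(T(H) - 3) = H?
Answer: -250/60333 ≈ -0.0041437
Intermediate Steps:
T(H) = 3 + H/3
q(a) = 5 - (-16 + a)*(-6 + 2*a) (q(a) = 5 - (a + (-6 + a))*(a - 16) = 5 - (-6 + 2*a)*(-16 + a) = 5 - (-16 + a)*(-6 + 2*a))
T(-259)/((-q(-91))) = (3 + (⅓)*(-259))/((-(-91 - 2*(-91)² + 38*(-91)))) = (3 - 259/3)/((-(-91 - 2*8281 - 3458))) = -250*(-1/(-91 - 16562 - 3458))/3 = -250/(3*((-1*(-20111)))) = -250/3/20111 = -250/3*1/20111 = -250/60333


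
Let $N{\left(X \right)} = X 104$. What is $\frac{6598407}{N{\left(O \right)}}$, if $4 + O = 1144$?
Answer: $\frac{2199469}{39520} \approx 55.655$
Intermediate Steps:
$O = 1140$ ($O = -4 + 1144 = 1140$)
$N{\left(X \right)} = 104 X$
$\frac{6598407}{N{\left(O \right)}} = \frac{6598407}{104 \cdot 1140} = \frac{6598407}{118560} = 6598407 \cdot \frac{1}{118560} = \frac{2199469}{39520}$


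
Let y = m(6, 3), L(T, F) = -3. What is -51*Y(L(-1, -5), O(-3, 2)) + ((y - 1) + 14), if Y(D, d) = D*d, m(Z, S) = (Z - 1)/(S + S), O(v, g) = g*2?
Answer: 3755/6 ≈ 625.83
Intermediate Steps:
O(v, g) = 2*g
m(Z, S) = (-1 + Z)/(2*S) (m(Z, S) = (-1 + Z)/((2*S)) = (-1 + Z)*(1/(2*S)) = (-1 + Z)/(2*S))
y = 5/6 (y = (1/2)*(-1 + 6)/3 = (1/2)*(1/3)*5 = 5/6 ≈ 0.83333)
-51*Y(L(-1, -5), O(-3, 2)) + ((y - 1) + 14) = -(-153)*2*2 + ((5/6 - 1) + 14) = -(-153)*4 + (-1/6 + 14) = -51*(-12) + 83/6 = 612 + 83/6 = 3755/6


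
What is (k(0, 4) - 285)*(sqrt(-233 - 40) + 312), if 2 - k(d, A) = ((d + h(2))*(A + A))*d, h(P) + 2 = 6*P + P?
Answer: -88296 - 283*I*sqrt(273) ≈ -88296.0 - 4675.9*I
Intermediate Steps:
h(P) = -2 + 7*P (h(P) = -2 + (6*P + P) = -2 + 7*P)
k(d, A) = 2 - 2*A*d*(12 + d) (k(d, A) = 2 - (d + (-2 + 7*2))*(A + A)*d = 2 - (d + (-2 + 14))*(2*A)*d = 2 - (d + 12)*(2*A)*d = 2 - (12 + d)*(2*A)*d = 2 - 2*A*(12 + d)*d = 2 - 2*A*d*(12 + d))
(k(0, 4) - 285)*(sqrt(-233 - 40) + 312) = ((2 - 24*4*0 - 2*4*0**2) - 285)*(sqrt(-233 - 40) + 312) = ((2 + 0 - 2*4*0) - 285)*(sqrt(-273) + 312) = ((2 + 0 + 0) - 285)*(I*sqrt(273) + 312) = (2 - 285)*(312 + I*sqrt(273)) = -283*(312 + I*sqrt(273)) = -88296 - 283*I*sqrt(273)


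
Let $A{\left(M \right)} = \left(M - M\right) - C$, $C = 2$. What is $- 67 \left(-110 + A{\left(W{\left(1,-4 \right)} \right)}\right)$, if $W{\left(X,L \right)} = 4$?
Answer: $7504$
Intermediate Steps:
$A{\left(M \right)} = -2$ ($A{\left(M \right)} = \left(M - M\right) - 2 = 0 - 2 = -2$)
$- 67 \left(-110 + A{\left(W{\left(1,-4 \right)} \right)}\right) = - 67 \left(-110 - 2\right) = \left(-67\right) \left(-112\right) = 7504$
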